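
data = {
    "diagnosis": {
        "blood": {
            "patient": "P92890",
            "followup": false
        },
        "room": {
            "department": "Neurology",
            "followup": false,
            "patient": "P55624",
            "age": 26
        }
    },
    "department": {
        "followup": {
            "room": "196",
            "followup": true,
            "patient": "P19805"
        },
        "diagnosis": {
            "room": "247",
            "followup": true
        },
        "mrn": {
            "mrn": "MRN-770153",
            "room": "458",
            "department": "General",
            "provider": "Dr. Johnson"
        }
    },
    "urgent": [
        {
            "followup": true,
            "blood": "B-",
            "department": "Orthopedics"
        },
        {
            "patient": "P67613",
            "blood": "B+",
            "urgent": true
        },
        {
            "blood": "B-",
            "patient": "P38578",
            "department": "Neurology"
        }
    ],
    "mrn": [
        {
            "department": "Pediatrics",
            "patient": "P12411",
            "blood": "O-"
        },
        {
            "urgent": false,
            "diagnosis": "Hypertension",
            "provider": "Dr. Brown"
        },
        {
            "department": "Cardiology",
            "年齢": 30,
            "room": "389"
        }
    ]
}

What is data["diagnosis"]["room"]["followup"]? False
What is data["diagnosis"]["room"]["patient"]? "P55624"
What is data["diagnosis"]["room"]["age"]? 26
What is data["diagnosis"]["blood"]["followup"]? False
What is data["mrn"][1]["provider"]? "Dr. Brown"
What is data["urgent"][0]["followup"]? True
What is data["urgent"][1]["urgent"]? True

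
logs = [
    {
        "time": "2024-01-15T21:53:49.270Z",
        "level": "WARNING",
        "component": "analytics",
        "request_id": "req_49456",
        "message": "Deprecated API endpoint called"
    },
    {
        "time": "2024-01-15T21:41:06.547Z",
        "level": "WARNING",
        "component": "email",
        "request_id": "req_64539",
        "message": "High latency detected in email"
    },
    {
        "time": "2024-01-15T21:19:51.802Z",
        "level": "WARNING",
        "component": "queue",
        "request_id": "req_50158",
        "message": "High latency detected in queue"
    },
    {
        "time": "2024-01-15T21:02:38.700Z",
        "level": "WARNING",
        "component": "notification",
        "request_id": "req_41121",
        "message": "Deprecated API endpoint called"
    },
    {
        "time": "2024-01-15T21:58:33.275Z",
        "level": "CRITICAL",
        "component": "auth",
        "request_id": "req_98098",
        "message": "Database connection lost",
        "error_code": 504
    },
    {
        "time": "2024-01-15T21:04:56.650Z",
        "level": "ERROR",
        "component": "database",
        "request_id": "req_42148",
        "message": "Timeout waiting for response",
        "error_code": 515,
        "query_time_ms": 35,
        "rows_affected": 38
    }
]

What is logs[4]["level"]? "CRITICAL"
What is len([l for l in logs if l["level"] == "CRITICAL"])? 1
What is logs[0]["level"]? "WARNING"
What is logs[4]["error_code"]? 504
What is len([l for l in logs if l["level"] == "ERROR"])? 1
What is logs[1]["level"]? "WARNING"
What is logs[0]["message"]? "Deprecated API endpoint called"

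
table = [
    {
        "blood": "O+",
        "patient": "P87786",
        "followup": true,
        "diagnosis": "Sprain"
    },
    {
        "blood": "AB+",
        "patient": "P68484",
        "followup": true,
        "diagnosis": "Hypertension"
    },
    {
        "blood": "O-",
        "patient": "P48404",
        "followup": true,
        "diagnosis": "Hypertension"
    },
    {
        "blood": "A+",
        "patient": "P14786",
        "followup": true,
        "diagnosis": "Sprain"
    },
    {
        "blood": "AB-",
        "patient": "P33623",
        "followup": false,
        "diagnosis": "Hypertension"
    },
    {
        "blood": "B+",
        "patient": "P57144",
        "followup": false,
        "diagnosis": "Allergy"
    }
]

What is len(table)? 6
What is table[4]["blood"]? "AB-"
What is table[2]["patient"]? "P48404"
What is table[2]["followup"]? True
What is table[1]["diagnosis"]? "Hypertension"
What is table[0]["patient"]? "P87786"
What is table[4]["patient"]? "P33623"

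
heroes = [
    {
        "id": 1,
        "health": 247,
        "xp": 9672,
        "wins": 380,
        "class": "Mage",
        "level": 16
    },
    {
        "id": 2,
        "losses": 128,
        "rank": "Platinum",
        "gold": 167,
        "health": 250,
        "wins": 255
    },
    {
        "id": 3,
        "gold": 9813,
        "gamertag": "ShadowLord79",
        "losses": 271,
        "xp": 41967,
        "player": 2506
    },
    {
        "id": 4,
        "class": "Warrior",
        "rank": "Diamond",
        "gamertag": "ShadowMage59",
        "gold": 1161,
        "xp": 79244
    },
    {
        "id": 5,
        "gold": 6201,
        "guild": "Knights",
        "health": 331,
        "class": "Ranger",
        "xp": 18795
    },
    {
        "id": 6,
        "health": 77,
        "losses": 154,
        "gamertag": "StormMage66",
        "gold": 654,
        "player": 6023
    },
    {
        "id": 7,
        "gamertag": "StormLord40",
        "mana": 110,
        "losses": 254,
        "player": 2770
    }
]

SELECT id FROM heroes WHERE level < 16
[]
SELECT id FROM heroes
[1, 2, 3, 4, 5, 6, 7]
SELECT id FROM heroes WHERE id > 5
[6, 7]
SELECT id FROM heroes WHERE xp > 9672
[3, 4, 5]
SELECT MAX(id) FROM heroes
7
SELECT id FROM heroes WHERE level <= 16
[1]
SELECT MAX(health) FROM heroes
331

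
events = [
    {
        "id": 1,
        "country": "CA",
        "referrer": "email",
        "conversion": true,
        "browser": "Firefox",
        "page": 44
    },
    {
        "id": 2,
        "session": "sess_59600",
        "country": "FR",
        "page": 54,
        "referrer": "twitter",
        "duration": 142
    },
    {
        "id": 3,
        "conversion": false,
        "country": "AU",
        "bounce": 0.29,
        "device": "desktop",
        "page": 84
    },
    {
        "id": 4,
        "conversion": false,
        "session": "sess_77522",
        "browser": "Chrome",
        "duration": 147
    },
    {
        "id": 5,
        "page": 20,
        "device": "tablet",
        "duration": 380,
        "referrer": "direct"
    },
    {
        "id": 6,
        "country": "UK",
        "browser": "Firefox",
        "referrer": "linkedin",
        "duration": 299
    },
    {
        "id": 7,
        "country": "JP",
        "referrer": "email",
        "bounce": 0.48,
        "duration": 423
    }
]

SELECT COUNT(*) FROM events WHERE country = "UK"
1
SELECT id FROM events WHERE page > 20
[1, 2, 3]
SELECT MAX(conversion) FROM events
True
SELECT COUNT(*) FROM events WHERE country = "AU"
1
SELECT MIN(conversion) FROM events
False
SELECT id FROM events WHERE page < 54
[1, 5]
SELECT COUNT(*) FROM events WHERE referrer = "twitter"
1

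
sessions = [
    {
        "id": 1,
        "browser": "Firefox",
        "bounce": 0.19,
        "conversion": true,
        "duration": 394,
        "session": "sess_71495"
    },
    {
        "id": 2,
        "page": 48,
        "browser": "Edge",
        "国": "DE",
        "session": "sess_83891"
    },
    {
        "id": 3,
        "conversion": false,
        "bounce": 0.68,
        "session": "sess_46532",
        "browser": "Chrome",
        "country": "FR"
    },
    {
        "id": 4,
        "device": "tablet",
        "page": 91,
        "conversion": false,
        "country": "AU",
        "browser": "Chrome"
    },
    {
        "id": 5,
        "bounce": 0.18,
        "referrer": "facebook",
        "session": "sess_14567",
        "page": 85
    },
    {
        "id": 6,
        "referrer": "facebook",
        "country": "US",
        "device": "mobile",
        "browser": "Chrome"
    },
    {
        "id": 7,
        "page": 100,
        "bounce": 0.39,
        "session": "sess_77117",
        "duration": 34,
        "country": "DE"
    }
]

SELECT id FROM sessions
[1, 2, 3, 4, 5, 6, 7]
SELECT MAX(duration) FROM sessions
394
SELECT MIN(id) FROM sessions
1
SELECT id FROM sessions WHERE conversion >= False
[1, 3, 4]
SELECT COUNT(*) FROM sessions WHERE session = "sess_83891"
1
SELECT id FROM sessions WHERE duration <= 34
[7]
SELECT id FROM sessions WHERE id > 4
[5, 6, 7]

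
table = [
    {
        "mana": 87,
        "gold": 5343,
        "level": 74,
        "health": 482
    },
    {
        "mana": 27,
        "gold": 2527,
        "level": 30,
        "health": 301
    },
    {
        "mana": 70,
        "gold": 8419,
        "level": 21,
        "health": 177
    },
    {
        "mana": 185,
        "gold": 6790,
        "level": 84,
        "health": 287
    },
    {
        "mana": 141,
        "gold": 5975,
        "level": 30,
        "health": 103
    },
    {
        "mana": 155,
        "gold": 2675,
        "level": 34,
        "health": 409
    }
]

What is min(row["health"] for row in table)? 103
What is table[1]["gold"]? 2527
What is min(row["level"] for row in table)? 21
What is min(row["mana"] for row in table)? 27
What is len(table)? 6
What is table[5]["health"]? 409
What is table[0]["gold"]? 5343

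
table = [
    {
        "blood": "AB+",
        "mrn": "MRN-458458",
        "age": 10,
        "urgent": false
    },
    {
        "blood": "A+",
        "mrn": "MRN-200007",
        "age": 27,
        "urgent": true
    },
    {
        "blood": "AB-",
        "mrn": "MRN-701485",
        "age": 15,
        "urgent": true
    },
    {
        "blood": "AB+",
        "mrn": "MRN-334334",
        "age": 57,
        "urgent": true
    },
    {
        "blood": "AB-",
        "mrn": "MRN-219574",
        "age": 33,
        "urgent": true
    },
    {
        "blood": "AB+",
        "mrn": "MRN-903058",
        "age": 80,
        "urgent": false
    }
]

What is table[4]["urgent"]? True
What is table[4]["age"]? 33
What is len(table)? 6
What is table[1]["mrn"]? "MRN-200007"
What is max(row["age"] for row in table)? 80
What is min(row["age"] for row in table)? 10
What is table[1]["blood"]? "A+"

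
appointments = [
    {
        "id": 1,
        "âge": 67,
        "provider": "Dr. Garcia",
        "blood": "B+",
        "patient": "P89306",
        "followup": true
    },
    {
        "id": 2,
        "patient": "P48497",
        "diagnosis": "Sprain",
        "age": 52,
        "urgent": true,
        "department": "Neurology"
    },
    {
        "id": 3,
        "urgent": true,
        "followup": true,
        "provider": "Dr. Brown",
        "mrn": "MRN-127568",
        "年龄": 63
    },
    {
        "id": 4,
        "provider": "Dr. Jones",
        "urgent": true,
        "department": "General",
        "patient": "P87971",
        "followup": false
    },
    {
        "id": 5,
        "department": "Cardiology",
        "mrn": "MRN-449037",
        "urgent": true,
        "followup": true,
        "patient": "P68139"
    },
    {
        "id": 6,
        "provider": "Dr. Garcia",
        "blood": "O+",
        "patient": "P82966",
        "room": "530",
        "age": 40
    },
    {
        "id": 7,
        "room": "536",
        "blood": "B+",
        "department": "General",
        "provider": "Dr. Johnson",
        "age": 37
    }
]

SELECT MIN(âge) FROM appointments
67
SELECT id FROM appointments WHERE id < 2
[1]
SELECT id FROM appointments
[1, 2, 3, 4, 5, 6, 7]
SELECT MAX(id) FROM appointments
7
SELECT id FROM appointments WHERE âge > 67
[]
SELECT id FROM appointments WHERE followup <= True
[1, 3, 4, 5]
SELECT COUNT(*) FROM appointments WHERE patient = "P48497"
1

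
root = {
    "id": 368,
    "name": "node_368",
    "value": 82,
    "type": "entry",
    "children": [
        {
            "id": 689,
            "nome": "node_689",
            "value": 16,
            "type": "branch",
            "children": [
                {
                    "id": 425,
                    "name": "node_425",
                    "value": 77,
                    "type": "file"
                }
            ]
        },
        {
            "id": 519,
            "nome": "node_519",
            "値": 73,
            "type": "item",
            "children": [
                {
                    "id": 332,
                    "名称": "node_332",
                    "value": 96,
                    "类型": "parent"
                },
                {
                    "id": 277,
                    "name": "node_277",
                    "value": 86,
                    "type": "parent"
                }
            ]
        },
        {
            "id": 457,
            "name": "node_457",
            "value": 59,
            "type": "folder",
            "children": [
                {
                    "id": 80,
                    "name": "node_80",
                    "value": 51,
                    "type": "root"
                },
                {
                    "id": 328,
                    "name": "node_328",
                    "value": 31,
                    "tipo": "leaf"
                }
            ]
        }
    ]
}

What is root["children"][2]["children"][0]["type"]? "root"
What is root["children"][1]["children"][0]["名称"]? "node_332"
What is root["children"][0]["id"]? 689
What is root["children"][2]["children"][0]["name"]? "node_80"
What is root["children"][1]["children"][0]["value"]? 96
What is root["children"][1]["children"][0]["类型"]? "parent"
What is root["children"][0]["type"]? "branch"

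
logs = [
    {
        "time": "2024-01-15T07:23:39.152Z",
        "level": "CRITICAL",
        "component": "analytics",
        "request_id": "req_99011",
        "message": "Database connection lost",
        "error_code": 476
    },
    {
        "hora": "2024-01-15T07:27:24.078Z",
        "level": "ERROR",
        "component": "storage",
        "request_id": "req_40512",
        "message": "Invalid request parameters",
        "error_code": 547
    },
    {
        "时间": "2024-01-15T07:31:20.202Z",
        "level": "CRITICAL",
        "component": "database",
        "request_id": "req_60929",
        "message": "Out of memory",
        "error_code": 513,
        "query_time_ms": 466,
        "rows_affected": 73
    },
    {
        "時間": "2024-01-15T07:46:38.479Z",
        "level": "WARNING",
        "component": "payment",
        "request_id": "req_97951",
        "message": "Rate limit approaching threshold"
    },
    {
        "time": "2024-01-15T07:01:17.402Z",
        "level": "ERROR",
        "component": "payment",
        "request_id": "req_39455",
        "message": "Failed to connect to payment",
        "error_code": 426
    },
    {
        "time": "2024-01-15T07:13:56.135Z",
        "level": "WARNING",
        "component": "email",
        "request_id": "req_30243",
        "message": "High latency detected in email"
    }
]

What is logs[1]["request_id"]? "req_40512"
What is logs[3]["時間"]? "2024-01-15T07:46:38.479Z"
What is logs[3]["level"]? "WARNING"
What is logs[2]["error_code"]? 513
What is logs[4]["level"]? "ERROR"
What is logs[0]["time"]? "2024-01-15T07:23:39.152Z"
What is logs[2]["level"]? "CRITICAL"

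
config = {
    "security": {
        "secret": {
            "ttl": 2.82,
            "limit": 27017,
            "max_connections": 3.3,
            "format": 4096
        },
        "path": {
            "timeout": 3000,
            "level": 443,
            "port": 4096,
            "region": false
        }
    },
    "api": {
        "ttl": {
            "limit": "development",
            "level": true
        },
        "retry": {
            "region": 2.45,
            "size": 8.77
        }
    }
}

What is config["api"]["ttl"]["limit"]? "development"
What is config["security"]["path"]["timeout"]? 3000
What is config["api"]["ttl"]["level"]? True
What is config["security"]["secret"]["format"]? 4096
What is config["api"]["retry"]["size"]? 8.77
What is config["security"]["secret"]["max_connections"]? 3.3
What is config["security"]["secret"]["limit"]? 27017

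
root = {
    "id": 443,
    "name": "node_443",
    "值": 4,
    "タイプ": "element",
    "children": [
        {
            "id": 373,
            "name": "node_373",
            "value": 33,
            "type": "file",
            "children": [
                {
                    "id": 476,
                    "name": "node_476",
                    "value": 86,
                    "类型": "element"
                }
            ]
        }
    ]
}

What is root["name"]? "node_443"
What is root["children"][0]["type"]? "file"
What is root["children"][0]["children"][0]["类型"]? "element"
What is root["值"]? 4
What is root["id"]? 443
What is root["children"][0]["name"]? "node_373"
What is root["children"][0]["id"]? 373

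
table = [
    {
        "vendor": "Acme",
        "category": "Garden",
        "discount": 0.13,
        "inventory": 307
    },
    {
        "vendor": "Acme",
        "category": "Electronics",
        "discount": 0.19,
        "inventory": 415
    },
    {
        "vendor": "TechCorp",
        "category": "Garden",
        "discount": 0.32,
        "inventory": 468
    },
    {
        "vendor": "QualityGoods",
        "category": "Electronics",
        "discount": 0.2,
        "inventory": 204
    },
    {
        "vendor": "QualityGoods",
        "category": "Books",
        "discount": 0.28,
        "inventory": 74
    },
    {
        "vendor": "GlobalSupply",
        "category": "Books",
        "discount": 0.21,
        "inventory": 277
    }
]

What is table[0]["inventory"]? 307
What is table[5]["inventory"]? 277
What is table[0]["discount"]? 0.13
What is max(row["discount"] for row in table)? 0.32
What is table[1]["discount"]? 0.19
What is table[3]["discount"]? 0.2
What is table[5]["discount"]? 0.21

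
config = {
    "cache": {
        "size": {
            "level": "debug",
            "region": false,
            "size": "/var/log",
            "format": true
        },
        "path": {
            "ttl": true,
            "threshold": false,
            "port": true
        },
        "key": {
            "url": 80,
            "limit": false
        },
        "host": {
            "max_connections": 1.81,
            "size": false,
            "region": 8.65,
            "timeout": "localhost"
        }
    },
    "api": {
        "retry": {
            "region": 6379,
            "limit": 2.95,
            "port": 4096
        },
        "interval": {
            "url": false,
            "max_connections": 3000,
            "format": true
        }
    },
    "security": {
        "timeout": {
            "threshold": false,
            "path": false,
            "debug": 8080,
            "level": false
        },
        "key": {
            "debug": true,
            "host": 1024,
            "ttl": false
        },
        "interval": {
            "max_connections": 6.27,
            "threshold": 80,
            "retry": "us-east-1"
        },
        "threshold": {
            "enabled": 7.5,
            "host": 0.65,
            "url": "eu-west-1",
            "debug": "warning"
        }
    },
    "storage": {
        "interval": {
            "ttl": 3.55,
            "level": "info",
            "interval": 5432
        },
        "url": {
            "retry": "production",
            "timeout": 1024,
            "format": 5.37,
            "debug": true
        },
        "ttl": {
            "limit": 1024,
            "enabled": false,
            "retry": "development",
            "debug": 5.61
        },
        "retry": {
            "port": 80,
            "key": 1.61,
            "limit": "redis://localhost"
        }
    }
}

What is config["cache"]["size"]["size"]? "/var/log"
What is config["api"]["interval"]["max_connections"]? 3000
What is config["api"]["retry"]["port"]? 4096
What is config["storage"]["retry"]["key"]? 1.61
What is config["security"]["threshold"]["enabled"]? 7.5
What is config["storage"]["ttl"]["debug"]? 5.61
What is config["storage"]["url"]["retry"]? "production"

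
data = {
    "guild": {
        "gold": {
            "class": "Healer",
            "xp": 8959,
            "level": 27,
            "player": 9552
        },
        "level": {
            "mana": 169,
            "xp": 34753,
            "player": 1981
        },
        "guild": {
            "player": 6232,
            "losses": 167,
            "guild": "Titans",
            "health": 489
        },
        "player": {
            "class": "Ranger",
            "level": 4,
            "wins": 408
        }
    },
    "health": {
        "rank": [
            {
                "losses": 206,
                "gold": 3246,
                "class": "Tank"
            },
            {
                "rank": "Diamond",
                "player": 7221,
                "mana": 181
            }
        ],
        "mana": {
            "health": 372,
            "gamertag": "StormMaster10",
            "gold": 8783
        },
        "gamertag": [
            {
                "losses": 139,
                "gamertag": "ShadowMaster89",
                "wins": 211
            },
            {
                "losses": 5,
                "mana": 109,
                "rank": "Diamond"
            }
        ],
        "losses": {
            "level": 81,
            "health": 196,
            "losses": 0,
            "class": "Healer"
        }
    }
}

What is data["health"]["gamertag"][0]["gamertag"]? "ShadowMaster89"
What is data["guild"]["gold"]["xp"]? 8959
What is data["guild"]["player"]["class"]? "Ranger"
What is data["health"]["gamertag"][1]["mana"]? 109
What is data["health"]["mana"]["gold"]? 8783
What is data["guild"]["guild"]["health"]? 489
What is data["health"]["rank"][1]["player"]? 7221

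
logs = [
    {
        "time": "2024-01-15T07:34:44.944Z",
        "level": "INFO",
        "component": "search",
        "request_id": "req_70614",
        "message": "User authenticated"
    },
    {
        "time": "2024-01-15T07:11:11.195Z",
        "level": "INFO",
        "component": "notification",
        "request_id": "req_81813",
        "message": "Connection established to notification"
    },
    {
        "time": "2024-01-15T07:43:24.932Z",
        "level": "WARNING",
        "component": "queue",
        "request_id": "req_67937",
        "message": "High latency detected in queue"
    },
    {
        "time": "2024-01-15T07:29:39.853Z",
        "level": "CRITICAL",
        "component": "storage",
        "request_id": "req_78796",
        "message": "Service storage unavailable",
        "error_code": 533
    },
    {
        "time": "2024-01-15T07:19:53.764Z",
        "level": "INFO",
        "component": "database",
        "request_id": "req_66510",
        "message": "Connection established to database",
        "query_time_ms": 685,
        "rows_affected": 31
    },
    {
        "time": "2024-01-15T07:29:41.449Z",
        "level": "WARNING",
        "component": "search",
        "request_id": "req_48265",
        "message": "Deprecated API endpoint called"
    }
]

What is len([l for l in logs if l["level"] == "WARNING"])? 2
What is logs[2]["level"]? "WARNING"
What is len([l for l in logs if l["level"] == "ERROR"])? 0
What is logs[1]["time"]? "2024-01-15T07:11:11.195Z"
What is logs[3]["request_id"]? "req_78796"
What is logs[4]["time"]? "2024-01-15T07:19:53.764Z"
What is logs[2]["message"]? "High latency detected in queue"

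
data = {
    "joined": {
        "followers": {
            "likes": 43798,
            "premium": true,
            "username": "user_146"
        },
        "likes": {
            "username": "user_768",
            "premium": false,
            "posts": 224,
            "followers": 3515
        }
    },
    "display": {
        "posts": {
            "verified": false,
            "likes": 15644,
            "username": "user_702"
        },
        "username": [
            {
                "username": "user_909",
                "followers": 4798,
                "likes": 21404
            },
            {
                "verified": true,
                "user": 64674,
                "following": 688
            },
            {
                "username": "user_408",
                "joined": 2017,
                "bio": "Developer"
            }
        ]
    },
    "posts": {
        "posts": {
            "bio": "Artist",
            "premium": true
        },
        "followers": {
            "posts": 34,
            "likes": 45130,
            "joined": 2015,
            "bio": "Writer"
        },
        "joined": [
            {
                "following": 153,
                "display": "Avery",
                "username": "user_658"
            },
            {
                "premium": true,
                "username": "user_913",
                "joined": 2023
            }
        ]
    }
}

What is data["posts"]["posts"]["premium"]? True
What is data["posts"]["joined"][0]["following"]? 153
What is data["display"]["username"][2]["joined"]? 2017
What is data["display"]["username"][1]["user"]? 64674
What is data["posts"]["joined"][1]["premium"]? True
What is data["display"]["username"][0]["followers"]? 4798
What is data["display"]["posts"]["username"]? "user_702"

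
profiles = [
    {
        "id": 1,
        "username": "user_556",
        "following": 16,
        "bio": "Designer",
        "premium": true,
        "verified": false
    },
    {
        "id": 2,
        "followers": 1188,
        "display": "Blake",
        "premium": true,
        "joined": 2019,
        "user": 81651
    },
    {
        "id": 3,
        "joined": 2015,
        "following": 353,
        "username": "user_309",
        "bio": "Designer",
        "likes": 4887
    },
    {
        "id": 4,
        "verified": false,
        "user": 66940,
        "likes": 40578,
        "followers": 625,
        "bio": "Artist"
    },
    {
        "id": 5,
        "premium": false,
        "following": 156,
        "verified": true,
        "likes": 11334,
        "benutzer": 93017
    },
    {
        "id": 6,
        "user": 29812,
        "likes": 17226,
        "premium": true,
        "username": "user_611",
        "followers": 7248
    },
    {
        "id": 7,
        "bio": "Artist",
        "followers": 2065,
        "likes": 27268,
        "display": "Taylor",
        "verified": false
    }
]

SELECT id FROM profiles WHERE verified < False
[]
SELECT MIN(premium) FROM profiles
False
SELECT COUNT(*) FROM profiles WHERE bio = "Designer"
2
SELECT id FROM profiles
[1, 2, 3, 4, 5, 6, 7]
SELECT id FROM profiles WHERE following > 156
[3]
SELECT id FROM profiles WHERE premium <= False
[5]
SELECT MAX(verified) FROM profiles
True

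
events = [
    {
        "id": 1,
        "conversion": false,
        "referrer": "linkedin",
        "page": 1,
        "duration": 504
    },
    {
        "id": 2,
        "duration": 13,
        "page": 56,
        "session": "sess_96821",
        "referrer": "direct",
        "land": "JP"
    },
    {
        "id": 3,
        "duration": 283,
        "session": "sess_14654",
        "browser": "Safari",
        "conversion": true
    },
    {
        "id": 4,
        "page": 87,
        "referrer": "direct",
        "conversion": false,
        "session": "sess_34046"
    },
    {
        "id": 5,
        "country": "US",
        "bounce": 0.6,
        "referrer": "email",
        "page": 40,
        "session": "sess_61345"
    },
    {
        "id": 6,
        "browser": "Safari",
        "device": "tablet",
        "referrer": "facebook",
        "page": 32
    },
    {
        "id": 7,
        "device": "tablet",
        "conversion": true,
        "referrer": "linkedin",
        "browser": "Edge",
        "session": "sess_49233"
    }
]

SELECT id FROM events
[1, 2, 3, 4, 5, 6, 7]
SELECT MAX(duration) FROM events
504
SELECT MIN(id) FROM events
1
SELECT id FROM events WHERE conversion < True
[1, 4]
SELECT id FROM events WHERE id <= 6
[1, 2, 3, 4, 5, 6]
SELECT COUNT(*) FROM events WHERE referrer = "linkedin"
2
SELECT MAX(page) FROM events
87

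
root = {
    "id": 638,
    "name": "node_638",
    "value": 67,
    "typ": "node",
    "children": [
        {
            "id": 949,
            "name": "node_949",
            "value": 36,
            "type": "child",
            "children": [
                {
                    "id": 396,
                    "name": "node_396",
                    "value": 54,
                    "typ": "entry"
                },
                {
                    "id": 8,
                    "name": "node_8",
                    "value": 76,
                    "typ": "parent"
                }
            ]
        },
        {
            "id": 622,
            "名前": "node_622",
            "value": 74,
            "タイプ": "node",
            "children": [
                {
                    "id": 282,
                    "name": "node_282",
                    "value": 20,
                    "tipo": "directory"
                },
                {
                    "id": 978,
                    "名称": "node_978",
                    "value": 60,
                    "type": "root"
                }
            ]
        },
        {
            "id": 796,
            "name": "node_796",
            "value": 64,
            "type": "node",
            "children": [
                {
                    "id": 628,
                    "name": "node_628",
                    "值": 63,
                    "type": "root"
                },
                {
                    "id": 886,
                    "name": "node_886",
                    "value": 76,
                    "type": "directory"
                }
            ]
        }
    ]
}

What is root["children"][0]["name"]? "node_949"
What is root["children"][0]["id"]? 949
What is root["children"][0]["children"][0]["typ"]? "entry"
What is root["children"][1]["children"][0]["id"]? 282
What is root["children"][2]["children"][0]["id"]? 628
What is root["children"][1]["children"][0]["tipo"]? "directory"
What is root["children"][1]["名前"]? "node_622"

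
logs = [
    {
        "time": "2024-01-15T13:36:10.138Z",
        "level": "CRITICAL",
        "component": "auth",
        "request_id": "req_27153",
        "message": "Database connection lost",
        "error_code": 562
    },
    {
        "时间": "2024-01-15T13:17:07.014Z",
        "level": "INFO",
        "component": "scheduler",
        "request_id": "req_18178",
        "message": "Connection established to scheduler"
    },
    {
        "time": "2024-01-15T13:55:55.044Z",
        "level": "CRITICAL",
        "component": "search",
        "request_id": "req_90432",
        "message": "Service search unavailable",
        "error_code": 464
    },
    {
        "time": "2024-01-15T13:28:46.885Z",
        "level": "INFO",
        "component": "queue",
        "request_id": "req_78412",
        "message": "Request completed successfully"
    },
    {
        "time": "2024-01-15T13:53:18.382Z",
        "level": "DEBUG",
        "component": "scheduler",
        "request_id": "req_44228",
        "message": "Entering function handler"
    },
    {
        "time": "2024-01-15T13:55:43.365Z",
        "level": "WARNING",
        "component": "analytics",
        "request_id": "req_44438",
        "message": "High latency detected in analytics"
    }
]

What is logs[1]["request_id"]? "req_18178"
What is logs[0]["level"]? "CRITICAL"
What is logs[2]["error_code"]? 464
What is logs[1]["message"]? "Connection established to scheduler"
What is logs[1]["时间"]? "2024-01-15T13:17:07.014Z"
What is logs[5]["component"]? "analytics"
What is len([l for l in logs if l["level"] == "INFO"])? 2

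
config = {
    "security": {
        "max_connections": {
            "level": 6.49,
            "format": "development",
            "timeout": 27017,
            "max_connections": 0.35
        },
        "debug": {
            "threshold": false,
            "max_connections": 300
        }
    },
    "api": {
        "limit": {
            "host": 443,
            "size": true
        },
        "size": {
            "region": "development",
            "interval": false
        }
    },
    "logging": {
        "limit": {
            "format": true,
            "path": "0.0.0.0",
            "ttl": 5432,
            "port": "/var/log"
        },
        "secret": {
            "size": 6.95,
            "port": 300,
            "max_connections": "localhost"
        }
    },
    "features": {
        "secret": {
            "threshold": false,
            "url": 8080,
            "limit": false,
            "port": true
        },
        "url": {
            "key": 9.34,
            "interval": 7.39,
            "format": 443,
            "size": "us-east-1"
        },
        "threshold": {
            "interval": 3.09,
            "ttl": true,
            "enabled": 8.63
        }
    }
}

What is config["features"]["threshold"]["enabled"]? 8.63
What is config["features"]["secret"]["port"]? True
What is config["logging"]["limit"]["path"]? "0.0.0.0"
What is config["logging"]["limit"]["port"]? "/var/log"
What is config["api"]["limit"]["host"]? 443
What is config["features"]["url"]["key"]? 9.34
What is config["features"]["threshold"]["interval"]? 3.09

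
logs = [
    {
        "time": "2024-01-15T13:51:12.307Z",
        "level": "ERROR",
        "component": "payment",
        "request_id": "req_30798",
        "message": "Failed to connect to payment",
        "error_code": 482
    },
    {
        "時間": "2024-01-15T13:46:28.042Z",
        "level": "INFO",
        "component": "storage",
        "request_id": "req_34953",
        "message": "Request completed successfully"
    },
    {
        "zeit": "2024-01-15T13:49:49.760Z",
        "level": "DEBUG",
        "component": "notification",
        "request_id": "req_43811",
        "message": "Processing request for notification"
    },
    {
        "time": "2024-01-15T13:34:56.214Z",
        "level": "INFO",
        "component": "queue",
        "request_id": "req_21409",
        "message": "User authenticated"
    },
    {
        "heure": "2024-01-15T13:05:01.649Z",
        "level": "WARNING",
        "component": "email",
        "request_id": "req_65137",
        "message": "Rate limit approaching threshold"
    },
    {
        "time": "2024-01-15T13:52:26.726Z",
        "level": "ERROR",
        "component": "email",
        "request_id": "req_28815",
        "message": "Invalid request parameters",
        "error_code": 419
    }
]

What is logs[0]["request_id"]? "req_30798"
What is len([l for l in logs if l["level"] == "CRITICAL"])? 0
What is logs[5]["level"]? "ERROR"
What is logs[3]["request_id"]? "req_21409"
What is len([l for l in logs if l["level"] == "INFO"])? 2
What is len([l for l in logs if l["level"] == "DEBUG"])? 1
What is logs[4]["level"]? "WARNING"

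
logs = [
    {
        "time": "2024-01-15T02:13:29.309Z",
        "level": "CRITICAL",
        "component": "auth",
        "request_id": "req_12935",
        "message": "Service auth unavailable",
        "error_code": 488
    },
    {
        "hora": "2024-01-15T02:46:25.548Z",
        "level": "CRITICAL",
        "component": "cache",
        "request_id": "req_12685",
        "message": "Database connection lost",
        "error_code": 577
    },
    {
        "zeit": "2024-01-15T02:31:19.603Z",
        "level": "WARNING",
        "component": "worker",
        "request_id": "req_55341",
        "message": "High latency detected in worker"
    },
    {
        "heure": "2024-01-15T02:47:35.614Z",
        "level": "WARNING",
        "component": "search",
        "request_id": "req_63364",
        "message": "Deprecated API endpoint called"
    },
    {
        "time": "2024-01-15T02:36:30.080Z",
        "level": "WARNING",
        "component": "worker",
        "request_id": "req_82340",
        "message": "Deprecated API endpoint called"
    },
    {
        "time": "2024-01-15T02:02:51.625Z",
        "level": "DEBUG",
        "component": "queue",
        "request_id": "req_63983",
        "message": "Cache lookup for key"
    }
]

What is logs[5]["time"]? "2024-01-15T02:02:51.625Z"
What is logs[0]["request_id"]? "req_12935"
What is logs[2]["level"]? "WARNING"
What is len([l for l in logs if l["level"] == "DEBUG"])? 1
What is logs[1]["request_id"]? "req_12685"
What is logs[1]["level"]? "CRITICAL"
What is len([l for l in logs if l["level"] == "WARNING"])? 3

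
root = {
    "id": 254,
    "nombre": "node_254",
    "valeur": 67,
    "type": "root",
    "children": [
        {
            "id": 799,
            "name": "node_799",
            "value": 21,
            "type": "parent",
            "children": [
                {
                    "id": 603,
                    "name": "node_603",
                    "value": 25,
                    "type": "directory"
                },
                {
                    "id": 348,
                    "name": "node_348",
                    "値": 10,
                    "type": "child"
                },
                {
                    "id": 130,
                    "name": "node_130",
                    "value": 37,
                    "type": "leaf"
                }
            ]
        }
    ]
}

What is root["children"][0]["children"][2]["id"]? 130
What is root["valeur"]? 67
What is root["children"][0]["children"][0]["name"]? "node_603"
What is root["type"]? "root"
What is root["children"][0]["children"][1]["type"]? "child"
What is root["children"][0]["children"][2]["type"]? "leaf"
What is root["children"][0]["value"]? 21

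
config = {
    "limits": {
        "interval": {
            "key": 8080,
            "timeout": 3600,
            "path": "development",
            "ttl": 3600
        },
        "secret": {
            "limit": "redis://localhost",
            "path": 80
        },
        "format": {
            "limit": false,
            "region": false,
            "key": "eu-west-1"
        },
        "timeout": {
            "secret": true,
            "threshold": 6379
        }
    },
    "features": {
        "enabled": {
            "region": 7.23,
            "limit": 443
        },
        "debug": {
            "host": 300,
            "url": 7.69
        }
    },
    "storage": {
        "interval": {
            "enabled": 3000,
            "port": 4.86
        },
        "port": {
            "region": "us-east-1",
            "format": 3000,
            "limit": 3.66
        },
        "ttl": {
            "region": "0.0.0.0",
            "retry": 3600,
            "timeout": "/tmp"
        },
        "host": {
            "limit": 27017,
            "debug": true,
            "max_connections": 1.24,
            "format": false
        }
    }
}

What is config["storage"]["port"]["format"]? 3000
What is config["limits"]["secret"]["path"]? 80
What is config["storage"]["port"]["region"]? "us-east-1"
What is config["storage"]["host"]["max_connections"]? 1.24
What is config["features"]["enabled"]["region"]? 7.23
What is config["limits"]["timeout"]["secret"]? True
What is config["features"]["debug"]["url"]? 7.69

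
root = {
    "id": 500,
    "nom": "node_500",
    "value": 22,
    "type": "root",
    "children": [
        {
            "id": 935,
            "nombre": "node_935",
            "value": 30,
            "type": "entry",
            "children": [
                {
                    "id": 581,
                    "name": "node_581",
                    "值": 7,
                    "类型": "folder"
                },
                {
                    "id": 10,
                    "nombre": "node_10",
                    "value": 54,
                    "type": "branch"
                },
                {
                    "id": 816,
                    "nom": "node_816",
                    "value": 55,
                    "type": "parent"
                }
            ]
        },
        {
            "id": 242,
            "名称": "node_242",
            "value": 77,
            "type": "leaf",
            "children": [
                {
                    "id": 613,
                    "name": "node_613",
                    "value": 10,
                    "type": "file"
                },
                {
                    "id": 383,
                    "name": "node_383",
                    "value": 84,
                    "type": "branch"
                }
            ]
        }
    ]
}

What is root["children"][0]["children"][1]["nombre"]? "node_10"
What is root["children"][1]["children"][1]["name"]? "node_383"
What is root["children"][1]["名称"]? "node_242"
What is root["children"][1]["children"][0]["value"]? 10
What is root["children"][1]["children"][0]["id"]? 613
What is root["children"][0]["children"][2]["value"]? 55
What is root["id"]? 500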